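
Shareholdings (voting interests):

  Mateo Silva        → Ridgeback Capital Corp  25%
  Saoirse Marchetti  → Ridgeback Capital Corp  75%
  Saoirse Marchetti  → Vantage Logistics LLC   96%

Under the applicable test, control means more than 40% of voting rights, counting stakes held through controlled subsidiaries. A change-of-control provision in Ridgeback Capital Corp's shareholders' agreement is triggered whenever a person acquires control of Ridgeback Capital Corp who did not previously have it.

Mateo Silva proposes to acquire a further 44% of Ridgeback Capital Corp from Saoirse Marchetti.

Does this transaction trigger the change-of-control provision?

The purchase adds only to Mateo's holdings (Saoirse's stake shrinks), so Mateo is the only person who could newly come to control Ridgeback.
Mateo's largest direct stake is 25% in Ridgeback, which does not meet the threshold, so Mateo controls no company.
In Ridgeback, Mateo's side holds only 25%, not > 40%.
So before the transaction, Mateo does not control Ridgeback.
After the purchase, Mateo's direct stake in Ridgeback rises to 25% + 44% = 69%, and Saoirse's stake falls to 31%.
Mateo holds 69% of Ridgeback, so Mateo controls Ridgeback.
Mateo did not control Ridgeback before and does after, so the clause is triggered.

Yes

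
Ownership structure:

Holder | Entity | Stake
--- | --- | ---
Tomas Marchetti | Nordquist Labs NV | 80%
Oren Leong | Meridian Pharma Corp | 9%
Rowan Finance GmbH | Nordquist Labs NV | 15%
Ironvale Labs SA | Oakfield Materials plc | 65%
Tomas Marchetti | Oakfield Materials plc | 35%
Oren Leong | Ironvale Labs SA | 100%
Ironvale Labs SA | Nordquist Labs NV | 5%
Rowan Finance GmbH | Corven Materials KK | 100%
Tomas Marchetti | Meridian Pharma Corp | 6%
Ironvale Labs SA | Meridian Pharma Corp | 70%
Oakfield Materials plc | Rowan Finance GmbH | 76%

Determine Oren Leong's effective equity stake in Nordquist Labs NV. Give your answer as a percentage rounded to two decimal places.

12.41%

Oren reaches Nordquist along 2 paths.
Via Ironvale: 100% × 5% = 5%.
Via Ironvale → Oakfield → Rowan: 100% × 65% × 76% × 15% = 7.41%.
Total: 5% + 7.41% = 12.41%.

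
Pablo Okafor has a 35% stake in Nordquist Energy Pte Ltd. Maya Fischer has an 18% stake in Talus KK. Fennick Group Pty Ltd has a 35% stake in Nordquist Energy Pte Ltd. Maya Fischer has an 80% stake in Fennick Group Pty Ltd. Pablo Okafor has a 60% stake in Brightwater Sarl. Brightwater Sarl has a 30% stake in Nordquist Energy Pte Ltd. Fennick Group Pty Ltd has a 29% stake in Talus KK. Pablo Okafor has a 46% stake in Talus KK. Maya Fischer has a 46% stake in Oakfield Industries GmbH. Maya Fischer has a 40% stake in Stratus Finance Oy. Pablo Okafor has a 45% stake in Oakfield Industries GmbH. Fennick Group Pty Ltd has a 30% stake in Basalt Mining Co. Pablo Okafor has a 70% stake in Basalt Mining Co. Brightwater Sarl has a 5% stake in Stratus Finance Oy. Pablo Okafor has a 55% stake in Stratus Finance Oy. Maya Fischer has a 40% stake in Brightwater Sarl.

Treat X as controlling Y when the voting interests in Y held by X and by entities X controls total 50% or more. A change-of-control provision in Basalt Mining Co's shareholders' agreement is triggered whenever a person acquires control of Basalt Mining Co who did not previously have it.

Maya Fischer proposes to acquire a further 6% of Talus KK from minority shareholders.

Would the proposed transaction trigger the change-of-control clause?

The purchase changes only Maya's holdings, so Maya is the only person who could newly come to control Basalt.
Maya holds 80% of Fennick, so Maya controls Fennick.
In Basalt, Maya's side holds only 30%, not ≥ 50%.
So before the transaction, Maya does not control Basalt.
After the purchase, Maya's direct stake in Talus rises to 18% + 6% = 24%.
Fennick and Maya together hold 29% + 24% = 53% of Talus, so Maya controls Talus.
After the transaction, Maya's side holds 30% of Basalt, not ≥ 50%, so Maya still does not control Basalt.
No new person acquires control, so the clause is not triggered.

No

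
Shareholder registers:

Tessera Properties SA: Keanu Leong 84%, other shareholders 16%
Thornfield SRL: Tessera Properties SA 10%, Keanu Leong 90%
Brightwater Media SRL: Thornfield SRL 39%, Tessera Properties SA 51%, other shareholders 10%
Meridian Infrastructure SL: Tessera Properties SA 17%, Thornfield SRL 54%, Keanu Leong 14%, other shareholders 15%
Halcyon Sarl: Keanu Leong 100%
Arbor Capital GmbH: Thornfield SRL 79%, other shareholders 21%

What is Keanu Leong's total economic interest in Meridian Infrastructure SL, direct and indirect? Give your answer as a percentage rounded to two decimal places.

Keanu reaches Meridian along 4 paths.
Via Tessera: 84% × 17% = 14.28%.
Via Tessera → Thornfield: 84% × 10% × 54% = 4.536%.
Via Thornfield: 90% × 54% = 48.6%.
Direct stake: 14% = 14%.
Total: 14.28% + 4.536% + 48.6% + 14% = 81.416%.
Rounded: 81.42%.

81.42%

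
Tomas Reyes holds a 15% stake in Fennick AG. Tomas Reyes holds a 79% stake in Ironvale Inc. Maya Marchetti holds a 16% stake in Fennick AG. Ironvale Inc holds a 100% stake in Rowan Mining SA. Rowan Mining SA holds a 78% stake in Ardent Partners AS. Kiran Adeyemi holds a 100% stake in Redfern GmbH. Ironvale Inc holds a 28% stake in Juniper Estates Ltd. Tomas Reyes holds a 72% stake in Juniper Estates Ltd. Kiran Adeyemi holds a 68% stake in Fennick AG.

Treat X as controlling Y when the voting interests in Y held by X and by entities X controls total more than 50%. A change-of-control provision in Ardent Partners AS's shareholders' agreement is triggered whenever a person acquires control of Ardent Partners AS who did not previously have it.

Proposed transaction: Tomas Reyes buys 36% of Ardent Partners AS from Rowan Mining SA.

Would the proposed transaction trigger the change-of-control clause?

The purchase adds only to Tomas's holdings (Rowan's stake shrinks), so Tomas is the only person who could newly come to control Ardent.
Tomas holds 79% of Ironvale, so Tomas controls Ironvale.
Ironvale holds 100% of Rowan, so Tomas controls Rowan.
Rowan holds 78% of Ardent, so Tomas controls Ardent.
So Tomas already controls Ardent before the transaction.
After the purchase, Tomas holds 36% of Ardent directly, and Rowan's stake falls to 42%.
Tomas controlled Ardent already, so this is not a new person acquiring control; every other person's position is unchanged or reduced.
No new person acquires control, so the clause is not triggered.

No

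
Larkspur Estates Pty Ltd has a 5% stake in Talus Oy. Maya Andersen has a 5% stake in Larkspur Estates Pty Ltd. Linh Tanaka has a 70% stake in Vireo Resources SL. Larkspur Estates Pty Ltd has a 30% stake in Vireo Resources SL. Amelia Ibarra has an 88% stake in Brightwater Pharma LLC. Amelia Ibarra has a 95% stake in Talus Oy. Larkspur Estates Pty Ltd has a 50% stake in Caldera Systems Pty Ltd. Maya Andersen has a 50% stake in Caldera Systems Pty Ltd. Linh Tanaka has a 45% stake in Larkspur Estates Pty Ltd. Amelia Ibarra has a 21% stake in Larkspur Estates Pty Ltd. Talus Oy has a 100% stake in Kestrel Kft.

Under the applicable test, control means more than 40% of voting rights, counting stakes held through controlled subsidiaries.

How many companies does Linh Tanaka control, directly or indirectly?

3

Linh holds 45% of Larkspur, so Linh controls Larkspur.
Larkspur and Linh together hold 30% + 70% = 100% of Vireo, so Linh controls Vireo.
Larkspur holds 50% of Caldera, so Linh controls Caldera.
No other company's threshold is met.
Linh controls 3 companies.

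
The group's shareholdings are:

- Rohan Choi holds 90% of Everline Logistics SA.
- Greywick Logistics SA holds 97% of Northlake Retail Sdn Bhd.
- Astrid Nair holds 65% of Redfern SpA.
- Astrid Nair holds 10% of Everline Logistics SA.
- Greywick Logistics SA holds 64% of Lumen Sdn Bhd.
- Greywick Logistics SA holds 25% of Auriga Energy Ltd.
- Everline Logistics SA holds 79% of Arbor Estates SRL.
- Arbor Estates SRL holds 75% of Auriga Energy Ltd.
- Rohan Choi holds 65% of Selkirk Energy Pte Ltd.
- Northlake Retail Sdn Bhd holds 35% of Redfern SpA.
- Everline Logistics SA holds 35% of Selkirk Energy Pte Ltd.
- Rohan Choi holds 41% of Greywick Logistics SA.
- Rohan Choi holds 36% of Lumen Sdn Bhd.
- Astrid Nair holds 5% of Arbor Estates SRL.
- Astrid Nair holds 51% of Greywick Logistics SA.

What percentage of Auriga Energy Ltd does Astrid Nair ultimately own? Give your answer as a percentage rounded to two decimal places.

Astrid reaches Auriga along 3 paths.
Via Everline → Arbor: 10% × 79% × 75% = 5.925%.
Via Arbor: 5% × 75% = 3.75%.
Via Greywick: 51% × 25% = 12.75%.
Total: 5.925% + 3.75% + 12.75% = 22.425%.
Rounded: 22.43%.

22.43%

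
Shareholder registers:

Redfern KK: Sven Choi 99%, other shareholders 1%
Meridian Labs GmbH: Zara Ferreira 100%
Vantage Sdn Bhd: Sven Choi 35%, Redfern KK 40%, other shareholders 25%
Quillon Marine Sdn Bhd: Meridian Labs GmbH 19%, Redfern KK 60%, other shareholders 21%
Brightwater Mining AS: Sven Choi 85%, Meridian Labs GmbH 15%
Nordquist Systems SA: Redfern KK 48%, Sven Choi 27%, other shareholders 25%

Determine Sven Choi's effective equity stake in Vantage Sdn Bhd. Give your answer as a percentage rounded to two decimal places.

Sven reaches Vantage along 2 paths.
Direct stake: 35% = 35%.
Via Redfern: 99% × 40% = 39.6%.
Total: 35% + 39.6% = 74.6%.
Rounded: 74.60%.

74.60%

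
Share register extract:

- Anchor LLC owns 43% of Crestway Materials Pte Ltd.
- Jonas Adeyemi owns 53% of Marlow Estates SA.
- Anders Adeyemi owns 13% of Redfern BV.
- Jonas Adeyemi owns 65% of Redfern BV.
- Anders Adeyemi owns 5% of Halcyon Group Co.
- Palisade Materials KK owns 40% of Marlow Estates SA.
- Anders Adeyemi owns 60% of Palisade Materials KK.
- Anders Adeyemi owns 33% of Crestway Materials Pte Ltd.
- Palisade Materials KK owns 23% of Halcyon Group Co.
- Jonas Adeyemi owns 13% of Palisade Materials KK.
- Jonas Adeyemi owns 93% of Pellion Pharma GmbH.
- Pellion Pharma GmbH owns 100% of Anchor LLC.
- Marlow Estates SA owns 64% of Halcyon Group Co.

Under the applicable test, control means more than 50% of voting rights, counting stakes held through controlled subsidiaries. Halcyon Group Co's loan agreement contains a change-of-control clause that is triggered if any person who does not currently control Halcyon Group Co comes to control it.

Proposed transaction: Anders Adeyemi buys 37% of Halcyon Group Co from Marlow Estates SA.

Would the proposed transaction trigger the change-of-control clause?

Yes

The purchase adds only to Anders's holdings (Marlow's stake shrinks), so Anders is the only person who could newly come to control Halcyon.
Anders holds 60% of Palisade, so Anders controls Palisade.
In Halcyon, Anders's side holds only 23% + 5% = 28%, not > 50%.
So before the transaction, Anders does not control Halcyon.
After the purchase, Anders's direct stake in Halcyon rises to 5% + 37% = 42%, and Marlow's stake falls to 27%.
Palisade and Anders together hold 23% + 42% = 65% of Halcyon, so Anders controls Halcyon.
Anders did not control Halcyon before and does after, so the clause is triggered.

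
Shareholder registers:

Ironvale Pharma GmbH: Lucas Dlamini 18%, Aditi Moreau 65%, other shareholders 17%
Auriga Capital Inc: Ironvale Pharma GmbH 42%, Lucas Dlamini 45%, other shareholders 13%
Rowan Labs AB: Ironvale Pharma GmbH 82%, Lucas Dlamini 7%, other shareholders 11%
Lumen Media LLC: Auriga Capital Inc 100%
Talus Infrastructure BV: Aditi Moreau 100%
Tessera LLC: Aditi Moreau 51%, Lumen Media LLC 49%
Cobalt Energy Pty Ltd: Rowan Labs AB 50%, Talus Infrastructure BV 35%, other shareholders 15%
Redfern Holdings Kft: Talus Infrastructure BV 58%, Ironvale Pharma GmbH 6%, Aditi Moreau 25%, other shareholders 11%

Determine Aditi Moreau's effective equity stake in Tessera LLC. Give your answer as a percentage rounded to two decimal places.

Aditi reaches Tessera along 2 paths.
Direct stake: 51% = 51%.
Via Ironvale → Auriga → Lumen: 65% × 42% × 100% × 49% = 13.377%.
Total: 51% + 13.377% = 64.377%.
Rounded: 64.38%.

64.38%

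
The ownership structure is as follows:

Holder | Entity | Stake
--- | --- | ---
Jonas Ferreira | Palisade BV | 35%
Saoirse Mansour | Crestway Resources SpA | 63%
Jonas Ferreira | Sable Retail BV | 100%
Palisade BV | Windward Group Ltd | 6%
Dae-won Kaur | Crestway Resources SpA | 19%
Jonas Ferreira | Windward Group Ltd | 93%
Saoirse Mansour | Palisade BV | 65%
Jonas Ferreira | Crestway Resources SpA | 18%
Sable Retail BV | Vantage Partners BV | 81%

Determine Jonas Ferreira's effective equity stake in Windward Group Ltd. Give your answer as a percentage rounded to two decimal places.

95.10%

Jonas reaches Windward along 2 paths.
Direct stake: 93% = 93%.
Via Palisade: 35% × 6% = 2.1%.
Total: 93% + 2.1% = 95.1%.
Rounded: 95.10%.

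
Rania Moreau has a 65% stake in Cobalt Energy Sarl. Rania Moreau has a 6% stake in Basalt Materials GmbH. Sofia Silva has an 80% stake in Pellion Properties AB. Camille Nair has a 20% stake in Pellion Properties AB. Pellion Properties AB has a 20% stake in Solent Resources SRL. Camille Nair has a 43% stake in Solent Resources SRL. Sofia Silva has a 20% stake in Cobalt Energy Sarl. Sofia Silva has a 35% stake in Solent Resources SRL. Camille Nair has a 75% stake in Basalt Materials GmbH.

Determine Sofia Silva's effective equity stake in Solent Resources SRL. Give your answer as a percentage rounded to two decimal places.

51.00%

Sofia reaches Solent along 2 paths.
Direct stake: 35% = 35%.
Via Pellion: 80% × 20% = 16%.
Total: 35% + 16% = 51%.
Rounded: 51.00%.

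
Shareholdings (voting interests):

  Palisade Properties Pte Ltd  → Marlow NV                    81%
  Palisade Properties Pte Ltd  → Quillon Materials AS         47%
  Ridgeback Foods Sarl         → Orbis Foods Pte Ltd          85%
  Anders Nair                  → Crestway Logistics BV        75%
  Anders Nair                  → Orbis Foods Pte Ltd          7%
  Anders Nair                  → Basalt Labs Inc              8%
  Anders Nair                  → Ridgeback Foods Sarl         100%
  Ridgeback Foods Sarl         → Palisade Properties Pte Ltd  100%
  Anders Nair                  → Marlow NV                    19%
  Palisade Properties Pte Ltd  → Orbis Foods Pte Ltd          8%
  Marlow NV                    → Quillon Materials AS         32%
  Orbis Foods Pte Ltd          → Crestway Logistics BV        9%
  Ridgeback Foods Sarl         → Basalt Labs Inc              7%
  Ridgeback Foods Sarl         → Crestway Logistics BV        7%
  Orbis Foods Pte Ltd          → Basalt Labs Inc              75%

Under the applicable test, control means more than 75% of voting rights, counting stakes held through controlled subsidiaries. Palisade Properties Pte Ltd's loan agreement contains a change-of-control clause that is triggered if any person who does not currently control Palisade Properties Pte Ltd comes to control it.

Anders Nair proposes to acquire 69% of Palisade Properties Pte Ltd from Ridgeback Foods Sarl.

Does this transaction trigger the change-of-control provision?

No

The purchase adds only to Anders's holdings (Ridgeback's stake shrinks), so Anders is the only person who could newly come to control Palisade.
Anders holds 100% of Ridgeback, so Anders controls Ridgeback.
Ridgeback holds 100% of Palisade, so Anders controls Palisade.
So Anders already controls Palisade before the transaction.
After the purchase, Anders holds 69% of Palisade directly, and Ridgeback's stake falls to 31%.
Anders controlled Palisade already, so this is not a new person acquiring control; every other person's position is unchanged or reduced.
No new person acquires control, so the clause is not triggered.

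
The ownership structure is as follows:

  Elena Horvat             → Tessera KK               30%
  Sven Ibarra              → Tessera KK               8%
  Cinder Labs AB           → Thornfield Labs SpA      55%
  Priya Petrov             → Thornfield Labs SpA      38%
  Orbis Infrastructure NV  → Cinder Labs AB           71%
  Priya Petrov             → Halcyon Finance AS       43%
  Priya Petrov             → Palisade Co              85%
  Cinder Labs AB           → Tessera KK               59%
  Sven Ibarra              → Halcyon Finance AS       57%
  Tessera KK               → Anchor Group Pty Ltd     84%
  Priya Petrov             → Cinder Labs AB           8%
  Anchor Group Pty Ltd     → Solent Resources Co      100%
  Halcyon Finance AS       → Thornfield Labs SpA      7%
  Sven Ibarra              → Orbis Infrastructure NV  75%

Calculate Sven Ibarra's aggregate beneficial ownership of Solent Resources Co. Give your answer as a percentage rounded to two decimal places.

33.11%

Sven reaches Solent along 2 paths.
Via Orbis → Cinder → Tessera → Anchor: 75% × 71% × 59% × 84% × 100% = 26.3907%.
Via Tessera → Anchor: 8% × 84% × 100% = 6.72%.
Total: 26.3907% + 6.72% = 33.1107%.
Rounded: 33.11%.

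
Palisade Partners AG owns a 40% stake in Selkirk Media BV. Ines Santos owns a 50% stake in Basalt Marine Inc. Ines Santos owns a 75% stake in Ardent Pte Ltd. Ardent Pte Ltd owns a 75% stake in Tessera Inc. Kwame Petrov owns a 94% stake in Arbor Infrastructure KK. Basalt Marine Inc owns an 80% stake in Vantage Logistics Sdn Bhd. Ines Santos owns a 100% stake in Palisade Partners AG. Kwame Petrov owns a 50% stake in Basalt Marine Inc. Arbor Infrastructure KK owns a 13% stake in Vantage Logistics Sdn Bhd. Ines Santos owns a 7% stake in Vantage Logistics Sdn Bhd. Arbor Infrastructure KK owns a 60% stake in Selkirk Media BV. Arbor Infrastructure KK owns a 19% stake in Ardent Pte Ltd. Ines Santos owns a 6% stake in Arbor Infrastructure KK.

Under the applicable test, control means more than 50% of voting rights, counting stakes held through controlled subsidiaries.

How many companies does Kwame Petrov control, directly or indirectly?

2

Kwame holds 94% of Arbor, so Kwame controls Arbor.
Arbor holds 60% of Selkirk, so Kwame controls Selkirk.
No other company's threshold is met.
Kwame controls 2 companies.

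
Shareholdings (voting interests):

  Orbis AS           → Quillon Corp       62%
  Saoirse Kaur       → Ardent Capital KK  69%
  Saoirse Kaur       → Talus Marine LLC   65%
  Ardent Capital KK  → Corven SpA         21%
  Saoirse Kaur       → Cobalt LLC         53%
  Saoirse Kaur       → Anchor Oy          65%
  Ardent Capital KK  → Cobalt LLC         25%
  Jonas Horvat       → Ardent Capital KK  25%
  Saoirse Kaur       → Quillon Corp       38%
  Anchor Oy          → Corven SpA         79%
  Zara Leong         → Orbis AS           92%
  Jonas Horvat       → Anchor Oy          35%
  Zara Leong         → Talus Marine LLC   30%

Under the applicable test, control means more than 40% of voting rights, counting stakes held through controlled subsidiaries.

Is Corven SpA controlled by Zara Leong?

No

Zara holds 92% of Orbis, so Zara controls Orbis.
Orbis holds 62% of Quillon, so Zara controls Quillon.
Neither Zara nor any entity Zara controls holds any voting interest in Corven.
So Zara does not control Corven.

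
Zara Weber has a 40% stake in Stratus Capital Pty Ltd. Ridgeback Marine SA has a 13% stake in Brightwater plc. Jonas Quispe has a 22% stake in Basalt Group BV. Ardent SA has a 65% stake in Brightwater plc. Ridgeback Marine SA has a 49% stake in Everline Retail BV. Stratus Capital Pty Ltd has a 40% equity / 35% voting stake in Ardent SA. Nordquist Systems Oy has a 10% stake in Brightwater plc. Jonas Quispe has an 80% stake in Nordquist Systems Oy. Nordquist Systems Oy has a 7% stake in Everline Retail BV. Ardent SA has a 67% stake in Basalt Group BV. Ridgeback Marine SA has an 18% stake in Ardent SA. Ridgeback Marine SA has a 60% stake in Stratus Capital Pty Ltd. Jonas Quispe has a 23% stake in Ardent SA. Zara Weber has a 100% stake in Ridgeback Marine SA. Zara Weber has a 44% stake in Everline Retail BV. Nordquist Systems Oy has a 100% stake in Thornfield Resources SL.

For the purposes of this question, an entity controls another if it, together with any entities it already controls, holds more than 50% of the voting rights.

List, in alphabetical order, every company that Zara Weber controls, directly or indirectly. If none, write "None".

Zara holds 100% of Ridgeback, so Zara controls Ridgeback.
Zara and Ridgeback together hold 40% + 60% = 100% of Stratus, so Zara controls Stratus.
Stratus and Ridgeback together hold 35% + 18% = 53% of Ardent, so Zara controls Ardent.
Ardent and Ridgeback together hold 65% + 13% = 78% of Brightwater, so Zara controls Brightwater.
Ridgeback and Zara together hold 49% + 44% = 93% of Everline, so Zara controls Everline.
Ardent holds 67% of Basalt, so Zara controls Basalt.
No other company's threshold is met.

Ardent SA, Basalt Group BV, Brightwater plc, Everline Retail BV, Ridgeback Marine SA, Stratus Capital Pty Ltd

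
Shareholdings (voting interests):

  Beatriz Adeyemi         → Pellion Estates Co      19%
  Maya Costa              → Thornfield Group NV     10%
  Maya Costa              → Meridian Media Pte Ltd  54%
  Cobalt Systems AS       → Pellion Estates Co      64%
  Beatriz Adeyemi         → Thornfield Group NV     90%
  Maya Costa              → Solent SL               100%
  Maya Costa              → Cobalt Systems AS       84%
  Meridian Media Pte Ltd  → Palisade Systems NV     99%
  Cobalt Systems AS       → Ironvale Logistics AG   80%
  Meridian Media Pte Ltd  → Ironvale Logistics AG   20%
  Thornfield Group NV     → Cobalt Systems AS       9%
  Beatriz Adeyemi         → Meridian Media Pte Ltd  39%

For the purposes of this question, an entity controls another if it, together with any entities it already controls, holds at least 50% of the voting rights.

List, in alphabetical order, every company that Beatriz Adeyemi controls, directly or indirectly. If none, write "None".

Thornfield Group NV

Beatriz holds 90% of Thornfield, so Beatriz controls Thornfield.
No other company's threshold is met.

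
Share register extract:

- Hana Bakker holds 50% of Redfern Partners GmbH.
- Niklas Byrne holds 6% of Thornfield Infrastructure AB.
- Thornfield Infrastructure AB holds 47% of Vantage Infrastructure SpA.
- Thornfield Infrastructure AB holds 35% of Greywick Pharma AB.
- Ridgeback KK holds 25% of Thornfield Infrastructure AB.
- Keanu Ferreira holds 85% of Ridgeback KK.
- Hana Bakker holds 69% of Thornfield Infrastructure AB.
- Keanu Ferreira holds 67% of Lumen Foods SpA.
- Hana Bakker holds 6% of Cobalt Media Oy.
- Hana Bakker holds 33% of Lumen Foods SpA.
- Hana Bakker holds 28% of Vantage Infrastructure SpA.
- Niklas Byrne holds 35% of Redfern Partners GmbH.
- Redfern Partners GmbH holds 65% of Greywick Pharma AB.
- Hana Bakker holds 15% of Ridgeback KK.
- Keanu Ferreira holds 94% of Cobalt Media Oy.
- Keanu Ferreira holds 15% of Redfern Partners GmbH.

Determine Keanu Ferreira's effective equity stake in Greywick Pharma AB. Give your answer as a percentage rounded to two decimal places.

Keanu reaches Greywick along 2 paths.
Via Ridgeback → Thornfield: 85% × 25% × 35% = 7.4375%.
Via Redfern: 15% × 65% = 9.75%.
Total: 7.4375% + 9.75% = 17.1875%.
Rounded: 17.19%.

17.19%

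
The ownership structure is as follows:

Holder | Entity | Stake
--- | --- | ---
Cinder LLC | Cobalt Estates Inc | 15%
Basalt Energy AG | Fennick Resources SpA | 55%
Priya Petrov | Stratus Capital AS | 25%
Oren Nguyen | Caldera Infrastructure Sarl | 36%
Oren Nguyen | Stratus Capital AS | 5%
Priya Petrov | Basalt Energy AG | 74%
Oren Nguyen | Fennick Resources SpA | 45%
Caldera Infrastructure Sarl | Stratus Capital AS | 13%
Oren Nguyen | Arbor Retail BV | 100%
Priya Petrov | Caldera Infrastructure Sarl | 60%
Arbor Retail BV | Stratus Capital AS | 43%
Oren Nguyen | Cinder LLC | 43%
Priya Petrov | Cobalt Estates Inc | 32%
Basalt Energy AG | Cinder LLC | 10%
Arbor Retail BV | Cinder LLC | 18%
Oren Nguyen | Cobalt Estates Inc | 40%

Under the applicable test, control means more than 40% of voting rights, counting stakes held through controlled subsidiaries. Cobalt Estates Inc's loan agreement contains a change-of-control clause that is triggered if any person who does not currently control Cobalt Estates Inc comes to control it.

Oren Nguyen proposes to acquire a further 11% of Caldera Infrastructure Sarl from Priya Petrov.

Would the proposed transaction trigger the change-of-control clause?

No

The purchase adds only to Oren's holdings (Priya's stake shrinks), so Oren is the only person who could newly come to control Cobalt.
Oren holds 100% of Arbor, so Oren controls Arbor.
Oren and Arbor together hold 43% + 18% = 61% of Cinder, so Oren controls Cinder.
Oren and Cinder together hold 40% + 15% = 55% of Cobalt, so Oren controls Cobalt.
So Oren already controls Cobalt before the transaction.
After the purchase, Oren's direct stake in Caldera rises to 36% + 11% = 47%, and Priya's stake falls to 49%.
Oren controlled Cobalt already, so this is not a new person acquiring control; every other person's position is unchanged or reduced.
No new person acquires control, so the clause is not triggered.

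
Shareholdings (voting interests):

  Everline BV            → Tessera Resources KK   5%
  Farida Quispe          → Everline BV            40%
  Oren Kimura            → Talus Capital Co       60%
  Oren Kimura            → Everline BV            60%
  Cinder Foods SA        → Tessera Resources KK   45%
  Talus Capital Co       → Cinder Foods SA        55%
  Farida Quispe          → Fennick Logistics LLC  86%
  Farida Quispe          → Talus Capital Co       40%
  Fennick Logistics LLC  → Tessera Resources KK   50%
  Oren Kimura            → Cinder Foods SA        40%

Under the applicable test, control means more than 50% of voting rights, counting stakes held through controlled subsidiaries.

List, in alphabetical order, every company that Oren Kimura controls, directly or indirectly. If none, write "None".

Cinder Foods SA, Everline BV, Talus Capital Co

Oren holds 60% of Talus, so Oren controls Talus.
Oren holds 60% of Everline, so Oren controls Everline.
Oren and Talus together hold 40% + 55% = 95% of Cinder, so Oren controls Cinder.
No other company's threshold is met.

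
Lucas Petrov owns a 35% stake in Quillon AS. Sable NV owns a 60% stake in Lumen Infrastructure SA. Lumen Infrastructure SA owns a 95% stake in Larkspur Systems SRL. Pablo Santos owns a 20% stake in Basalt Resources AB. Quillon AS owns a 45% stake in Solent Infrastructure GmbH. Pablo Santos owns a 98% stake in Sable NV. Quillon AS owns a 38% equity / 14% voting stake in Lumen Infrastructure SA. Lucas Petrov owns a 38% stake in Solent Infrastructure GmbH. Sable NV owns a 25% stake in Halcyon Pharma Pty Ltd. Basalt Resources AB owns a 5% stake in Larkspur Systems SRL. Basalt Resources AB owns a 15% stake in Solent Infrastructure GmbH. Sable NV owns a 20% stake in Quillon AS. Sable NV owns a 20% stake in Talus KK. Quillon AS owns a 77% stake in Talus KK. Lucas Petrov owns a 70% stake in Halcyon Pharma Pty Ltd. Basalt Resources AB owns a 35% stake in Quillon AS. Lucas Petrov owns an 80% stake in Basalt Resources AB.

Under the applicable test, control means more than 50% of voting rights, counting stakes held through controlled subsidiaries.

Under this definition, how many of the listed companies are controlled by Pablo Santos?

Pablo holds 98% of Sable, so Pablo controls Sable.
Sable holds 60% of Lumen, so Pablo controls Lumen.
Lumen holds 95% of Larkspur, so Pablo controls Larkspur.
No other company's threshold is met.
Pablo controls 3 companies.

3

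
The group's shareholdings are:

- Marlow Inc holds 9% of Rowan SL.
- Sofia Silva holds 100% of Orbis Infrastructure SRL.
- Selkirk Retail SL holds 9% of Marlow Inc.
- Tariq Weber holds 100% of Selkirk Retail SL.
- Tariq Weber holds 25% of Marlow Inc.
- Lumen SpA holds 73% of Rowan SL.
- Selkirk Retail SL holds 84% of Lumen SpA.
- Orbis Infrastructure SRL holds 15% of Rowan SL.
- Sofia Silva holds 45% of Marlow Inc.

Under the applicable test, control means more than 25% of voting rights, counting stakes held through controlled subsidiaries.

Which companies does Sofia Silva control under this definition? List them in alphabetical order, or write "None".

Marlow Inc, Orbis Infrastructure SRL

Sofia holds 100% of Orbis, so Sofia controls Orbis.
Sofia holds 45% of Marlow, so Sofia controls Marlow.
No other company's threshold is met.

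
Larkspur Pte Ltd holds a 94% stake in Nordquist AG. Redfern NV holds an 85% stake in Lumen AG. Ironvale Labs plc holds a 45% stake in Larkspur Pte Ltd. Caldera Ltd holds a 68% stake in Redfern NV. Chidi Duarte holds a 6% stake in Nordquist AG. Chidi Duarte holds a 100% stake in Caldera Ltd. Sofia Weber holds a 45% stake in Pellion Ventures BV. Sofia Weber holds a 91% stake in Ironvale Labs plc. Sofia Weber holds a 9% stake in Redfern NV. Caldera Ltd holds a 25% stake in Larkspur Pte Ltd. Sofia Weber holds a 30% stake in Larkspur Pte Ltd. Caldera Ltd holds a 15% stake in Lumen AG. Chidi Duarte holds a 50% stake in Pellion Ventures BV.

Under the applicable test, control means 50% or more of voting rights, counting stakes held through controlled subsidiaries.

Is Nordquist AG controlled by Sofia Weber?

Sofia holds 91% of Ironvale, so Sofia controls Ironvale.
Sofia and Ironvale together hold 30% + 45% = 75% of Larkspur, so Sofia controls Larkspur.
Larkspur holds 94% of Nordquist, so Sofia controls Nordquist.

Yes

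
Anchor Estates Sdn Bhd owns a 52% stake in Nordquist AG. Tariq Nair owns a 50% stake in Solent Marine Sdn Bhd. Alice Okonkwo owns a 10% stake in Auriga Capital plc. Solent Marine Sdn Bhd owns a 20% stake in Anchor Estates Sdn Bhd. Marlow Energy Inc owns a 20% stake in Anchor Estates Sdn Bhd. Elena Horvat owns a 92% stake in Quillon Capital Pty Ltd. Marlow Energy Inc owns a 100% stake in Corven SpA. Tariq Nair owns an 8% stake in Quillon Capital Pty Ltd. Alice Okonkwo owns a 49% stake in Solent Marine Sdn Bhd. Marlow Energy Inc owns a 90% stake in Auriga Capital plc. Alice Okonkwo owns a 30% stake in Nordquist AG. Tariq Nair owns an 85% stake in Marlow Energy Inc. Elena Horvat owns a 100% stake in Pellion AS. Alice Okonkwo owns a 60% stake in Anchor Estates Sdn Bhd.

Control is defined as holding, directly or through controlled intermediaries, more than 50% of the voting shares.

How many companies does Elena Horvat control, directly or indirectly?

2

Elena holds 92% of Quillon, so Elena controls Quillon.
Elena holds 100% of Pellion, so Elena controls Pellion.
No other company's threshold is met.
Elena controls 2 companies.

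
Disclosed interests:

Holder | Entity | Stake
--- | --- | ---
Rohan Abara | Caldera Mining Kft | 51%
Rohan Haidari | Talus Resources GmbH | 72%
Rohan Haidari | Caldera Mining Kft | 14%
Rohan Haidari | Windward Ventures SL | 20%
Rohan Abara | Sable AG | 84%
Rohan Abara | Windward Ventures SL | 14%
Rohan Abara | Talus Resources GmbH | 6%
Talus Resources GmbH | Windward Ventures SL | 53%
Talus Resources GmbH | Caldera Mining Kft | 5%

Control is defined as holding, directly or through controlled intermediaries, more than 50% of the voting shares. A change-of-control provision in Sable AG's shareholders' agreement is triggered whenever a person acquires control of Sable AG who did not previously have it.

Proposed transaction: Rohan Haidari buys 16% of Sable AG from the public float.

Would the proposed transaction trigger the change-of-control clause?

No

The purchase changes only Rohan Haidari's holdings, so Rohan Haidari is the only person who could newly come to control Sable.
Rohan Haidari holds 72% of Talus, so Rohan Haidari controls Talus.
Talus and Rohan Haidari together hold 53% + 20% = 73% of Windward, so Rohan Haidari controls Windward.
Neither Rohan Haidari nor any entity Rohan Haidari controls holds any voting interest in Sable.
So before the transaction, Rohan Haidari does not control Sable.
After the purchase, Rohan Haidari holds 16% of Sable directly.
After the transaction, Rohan Haidari's side holds 16% of Sable, not > 50%, so Rohan Haidari still does not control Sable.
No new person acquires control, so the clause is not triggered.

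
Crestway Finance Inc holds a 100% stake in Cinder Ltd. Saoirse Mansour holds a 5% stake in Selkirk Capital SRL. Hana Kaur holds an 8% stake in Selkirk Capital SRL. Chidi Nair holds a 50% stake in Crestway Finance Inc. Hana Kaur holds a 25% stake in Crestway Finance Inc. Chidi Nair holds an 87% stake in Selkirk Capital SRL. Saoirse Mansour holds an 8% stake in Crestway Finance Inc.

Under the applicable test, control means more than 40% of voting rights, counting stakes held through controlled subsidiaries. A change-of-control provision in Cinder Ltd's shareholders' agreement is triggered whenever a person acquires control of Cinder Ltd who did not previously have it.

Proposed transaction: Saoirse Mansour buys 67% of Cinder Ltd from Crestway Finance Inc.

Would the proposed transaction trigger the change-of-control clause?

Yes

The purchase adds only to Saoirse's holdings (Crestway's stake shrinks), so Saoirse is the only person who could newly come to control Cinder.
Saoirse's largest direct stake is 8% in Crestway, which does not meet the threshold, so Saoirse controls no company.
Neither Saoirse nor any entity Saoirse controls holds any voting interest in Cinder.
So before the transaction, Saoirse does not control Cinder.
After the purchase, Saoirse holds 67% of Cinder directly, and Crestway's stake falls to 33%.
Saoirse holds 67% of Cinder, so Saoirse controls Cinder.
Saoirse did not control Cinder before and does after, so the clause is triggered.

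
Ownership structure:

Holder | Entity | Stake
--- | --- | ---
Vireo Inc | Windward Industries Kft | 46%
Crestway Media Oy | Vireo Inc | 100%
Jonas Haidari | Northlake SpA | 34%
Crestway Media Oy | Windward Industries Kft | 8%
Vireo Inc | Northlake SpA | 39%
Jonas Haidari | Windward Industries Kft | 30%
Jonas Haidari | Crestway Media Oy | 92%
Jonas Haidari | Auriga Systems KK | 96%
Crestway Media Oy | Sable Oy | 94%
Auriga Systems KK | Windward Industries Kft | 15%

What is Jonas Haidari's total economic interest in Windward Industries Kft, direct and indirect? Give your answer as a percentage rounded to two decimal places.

Jonas reaches Windward along 4 paths.
Via Crestway → Vireo: 92% × 100% × 46% = 42.32%.
Via Auriga: 96% × 15% = 14.4%.
Direct stake: 30% = 30%.
Via Crestway: 92% × 8% = 7.36%.
Total: 42.32% + 14.4% + 30% + 7.36% = 94.08%.

94.08%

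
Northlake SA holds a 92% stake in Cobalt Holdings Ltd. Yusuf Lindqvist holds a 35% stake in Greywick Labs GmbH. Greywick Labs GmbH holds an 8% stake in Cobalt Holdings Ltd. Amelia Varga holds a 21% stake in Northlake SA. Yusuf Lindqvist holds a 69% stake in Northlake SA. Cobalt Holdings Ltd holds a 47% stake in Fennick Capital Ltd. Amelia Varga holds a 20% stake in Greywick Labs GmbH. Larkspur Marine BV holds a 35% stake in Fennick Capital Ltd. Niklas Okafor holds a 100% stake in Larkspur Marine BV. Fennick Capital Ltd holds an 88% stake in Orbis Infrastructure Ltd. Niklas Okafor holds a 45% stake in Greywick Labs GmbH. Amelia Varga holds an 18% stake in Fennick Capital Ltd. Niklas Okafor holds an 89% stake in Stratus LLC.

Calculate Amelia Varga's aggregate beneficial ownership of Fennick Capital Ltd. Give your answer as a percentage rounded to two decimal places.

Amelia reaches Fennick along 3 paths.
Via Northlake → Cobalt: 21% × 92% × 47% = 9.0804%.
Via Greywick → Cobalt: 20% × 8% × 47% = 0.752%.
Direct stake: 18% = 18%.
Total: 9.0804% + 0.752% + 18% = 27.8324%.
Rounded: 27.83%.

27.83%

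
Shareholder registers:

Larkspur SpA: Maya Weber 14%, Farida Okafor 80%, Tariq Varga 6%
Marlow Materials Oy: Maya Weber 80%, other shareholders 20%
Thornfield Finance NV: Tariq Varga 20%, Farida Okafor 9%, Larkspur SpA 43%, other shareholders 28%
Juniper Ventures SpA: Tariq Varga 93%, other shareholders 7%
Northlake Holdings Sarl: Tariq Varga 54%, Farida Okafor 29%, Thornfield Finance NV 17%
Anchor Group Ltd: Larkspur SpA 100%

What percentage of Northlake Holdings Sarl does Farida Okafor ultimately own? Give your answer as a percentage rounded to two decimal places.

36.38%

Farida reaches Northlake along 3 paths.
Direct stake: 29% = 29%.
Via Thornfield: 9% × 17% = 1.53%.
Via Larkspur → Thornfield: 80% × 43% × 17% = 5.848%.
Total: 29% + 1.53% + 5.848% = 36.378%.
Rounded: 36.38%.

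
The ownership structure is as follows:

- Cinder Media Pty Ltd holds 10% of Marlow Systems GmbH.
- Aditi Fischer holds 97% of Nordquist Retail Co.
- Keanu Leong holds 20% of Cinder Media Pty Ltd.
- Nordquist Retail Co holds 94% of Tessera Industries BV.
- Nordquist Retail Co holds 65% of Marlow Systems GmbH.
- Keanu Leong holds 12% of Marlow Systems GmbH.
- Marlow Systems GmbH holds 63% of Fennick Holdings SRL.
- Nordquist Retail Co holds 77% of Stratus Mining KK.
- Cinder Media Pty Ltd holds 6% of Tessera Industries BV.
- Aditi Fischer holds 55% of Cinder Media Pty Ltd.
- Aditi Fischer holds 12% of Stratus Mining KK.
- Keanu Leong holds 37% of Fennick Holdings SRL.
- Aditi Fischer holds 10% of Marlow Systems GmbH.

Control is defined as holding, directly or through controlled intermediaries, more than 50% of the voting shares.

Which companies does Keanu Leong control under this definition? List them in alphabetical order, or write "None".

Keanu's largest direct stake is 37% in Fennick, which does not meet the threshold.

None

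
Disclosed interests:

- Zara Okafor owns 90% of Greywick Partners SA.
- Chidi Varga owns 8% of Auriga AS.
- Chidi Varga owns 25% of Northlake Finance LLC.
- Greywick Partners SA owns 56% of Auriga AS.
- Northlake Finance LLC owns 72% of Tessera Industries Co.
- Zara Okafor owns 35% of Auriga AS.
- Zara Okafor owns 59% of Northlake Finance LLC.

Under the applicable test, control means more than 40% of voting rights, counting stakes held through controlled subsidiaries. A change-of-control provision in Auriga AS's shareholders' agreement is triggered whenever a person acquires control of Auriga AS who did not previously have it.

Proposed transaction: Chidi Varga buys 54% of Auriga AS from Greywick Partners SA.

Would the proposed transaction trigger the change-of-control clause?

The purchase adds only to Chidi's holdings (Greywick's stake shrinks), so Chidi is the only person who could newly come to control Auriga.
Chidi's largest direct stake is 25% in Northlake, which does not meet the threshold, so Chidi controls no company.
In Auriga, Chidi's side holds only 8%, not > 40%.
So before the transaction, Chidi does not control Auriga.
After the purchase, Chidi's direct stake in Auriga rises to 8% + 54% = 62%, and Greywick's stake falls to 2%.
Chidi holds 62% of Auriga, so Chidi controls Auriga.
Chidi did not control Auriga before and does after, so the clause is triggered.

Yes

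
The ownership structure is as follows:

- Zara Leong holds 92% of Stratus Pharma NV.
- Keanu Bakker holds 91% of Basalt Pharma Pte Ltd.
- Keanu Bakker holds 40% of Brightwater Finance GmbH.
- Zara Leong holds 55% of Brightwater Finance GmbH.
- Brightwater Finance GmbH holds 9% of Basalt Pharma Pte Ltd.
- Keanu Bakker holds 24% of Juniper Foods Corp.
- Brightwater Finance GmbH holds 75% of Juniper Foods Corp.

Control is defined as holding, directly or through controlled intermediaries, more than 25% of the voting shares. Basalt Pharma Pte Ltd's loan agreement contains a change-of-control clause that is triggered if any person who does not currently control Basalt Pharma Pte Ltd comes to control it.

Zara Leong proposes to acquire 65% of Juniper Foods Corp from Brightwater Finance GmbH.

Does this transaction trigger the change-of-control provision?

No

The purchase adds only to Zara's holdings (Brightwater's stake shrinks), so Zara is the only person who could newly come to control Basalt.
Zara holds 55% of Brightwater, so Zara controls Brightwater.
Brightwater holds 75% of Juniper, so Zara controls Juniper.
Zara holds 92% of Stratus, so Zara controls Stratus.
In Basalt, Zara's side holds only 9%, not > 25%.
So before the transaction, Zara does not control Basalt.
After the purchase, Zara holds 65% of Juniper directly, and Brightwater's stake falls to 10%.
Brightwater and Zara together hold 10% + 65% = 75% of Juniper, so Zara controls Juniper.
After the transaction, Zara's side holds 9% of Basalt, not > 25%, so Zara still does not control Basalt.
No new person acquires control, so the clause is not triggered.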